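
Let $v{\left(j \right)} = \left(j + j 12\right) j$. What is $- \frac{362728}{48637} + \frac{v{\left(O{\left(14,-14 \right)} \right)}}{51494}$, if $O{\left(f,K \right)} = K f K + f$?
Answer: $\frac{2395403788426}{1252256839} \approx 1912.9$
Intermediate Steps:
$O{\left(f,K \right)} = f + f K^{2}$ ($O{\left(f,K \right)} = f K^{2} + f = f + f K^{2}$)
$v{\left(j \right)} = 13 j^{2}$ ($v{\left(j \right)} = \left(j + 12 j\right) j = 13 j j = 13 j^{2}$)
$- \frac{362728}{48637} + \frac{v{\left(O{\left(14,-14 \right)} \right)}}{51494} = - \frac{362728}{48637} + \frac{13 \left(14 \left(1 + \left(-14\right)^{2}\right)\right)^{2}}{51494} = \left(-362728\right) \frac{1}{48637} + 13 \left(14 \left(1 + 196\right)\right)^{2} \cdot \frac{1}{51494} = - \frac{362728}{48637} + 13 \left(14 \cdot 197\right)^{2} \cdot \frac{1}{51494} = - \frac{362728}{48637} + 13 \cdot 2758^{2} \cdot \frac{1}{51494} = - \frac{362728}{48637} + 13 \cdot 7606564 \cdot \frac{1}{51494} = - \frac{362728}{48637} + 98885332 \cdot \frac{1}{51494} = - \frac{362728}{48637} + \frac{49442666}{25747} = \frac{2395403788426}{1252256839}$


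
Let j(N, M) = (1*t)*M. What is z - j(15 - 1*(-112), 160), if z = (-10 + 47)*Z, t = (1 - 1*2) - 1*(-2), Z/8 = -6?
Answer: -1936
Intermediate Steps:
Z = -48 (Z = 8*(-6) = -48)
t = 1 (t = (1 - 2) + 2 = -1 + 2 = 1)
j(N, M) = M (j(N, M) = (1*1)*M = 1*M = M)
z = -1776 (z = (-10 + 47)*(-48) = 37*(-48) = -1776)
z - j(15 - 1*(-112), 160) = -1776 - 1*160 = -1776 - 160 = -1936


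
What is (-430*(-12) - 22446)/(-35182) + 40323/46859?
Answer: 1114324230/824296669 ≈ 1.3518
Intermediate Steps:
(-430*(-12) - 22446)/(-35182) + 40323/46859 = (5160 - 22446)*(-1/35182) + 40323*(1/46859) = -17286*(-1/35182) + 40323/46859 = 8643/17591 + 40323/46859 = 1114324230/824296669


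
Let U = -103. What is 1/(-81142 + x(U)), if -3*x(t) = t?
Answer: -3/243323 ≈ -1.2329e-5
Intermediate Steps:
x(t) = -t/3
1/(-81142 + x(U)) = 1/(-81142 - ⅓*(-103)) = 1/(-81142 + 103/3) = 1/(-243323/3) = -3/243323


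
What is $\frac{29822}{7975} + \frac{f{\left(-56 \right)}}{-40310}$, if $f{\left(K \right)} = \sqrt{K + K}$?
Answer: $\frac{29822}{7975} - \frac{2 i \sqrt{7}}{20155} \approx 3.7394 - 0.00026254 i$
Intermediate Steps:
$f{\left(K \right)} = \sqrt{2} \sqrt{K}$ ($f{\left(K \right)} = \sqrt{2 K} = \sqrt{2} \sqrt{K}$)
$\frac{29822}{7975} + \frac{f{\left(-56 \right)}}{-40310} = \frac{29822}{7975} + \frac{\sqrt{2} \sqrt{-56}}{-40310} = 29822 \cdot \frac{1}{7975} + \sqrt{2} \cdot 2 i \sqrt{14} \left(- \frac{1}{40310}\right) = \frac{29822}{7975} + 4 i \sqrt{7} \left(- \frac{1}{40310}\right) = \frac{29822}{7975} - \frac{2 i \sqrt{7}}{20155}$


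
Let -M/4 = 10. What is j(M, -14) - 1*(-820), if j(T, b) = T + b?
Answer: 766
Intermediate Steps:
M = -40 (M = -4*10 = -40)
j(M, -14) - 1*(-820) = (-40 - 14) - 1*(-820) = -54 + 820 = 766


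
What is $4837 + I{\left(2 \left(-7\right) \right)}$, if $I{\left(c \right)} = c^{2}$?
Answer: $5033$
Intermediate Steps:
$4837 + I{\left(2 \left(-7\right) \right)} = 4837 + \left(2 \left(-7\right)\right)^{2} = 4837 + \left(-14\right)^{2} = 4837 + 196 = 5033$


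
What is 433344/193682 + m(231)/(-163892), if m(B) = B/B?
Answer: 35510710583/15871465172 ≈ 2.2374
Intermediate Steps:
m(B) = 1
433344/193682 + m(231)/(-163892) = 433344/193682 + 1/(-163892) = 433344*(1/193682) + 1*(-1/163892) = 216672/96841 - 1/163892 = 35510710583/15871465172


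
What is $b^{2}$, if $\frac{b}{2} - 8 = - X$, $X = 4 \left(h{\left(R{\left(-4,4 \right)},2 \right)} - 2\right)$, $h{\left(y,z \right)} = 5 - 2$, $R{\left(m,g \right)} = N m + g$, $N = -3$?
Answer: $64$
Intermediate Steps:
$R{\left(m,g \right)} = g - 3 m$ ($R{\left(m,g \right)} = - 3 m + g = g - 3 m$)
$h{\left(y,z \right)} = 3$
$X = 4$ ($X = 4 \left(3 - 2\right) = 4 \cdot 1 = 4$)
$b = 8$ ($b = 16 + 2 \left(\left(-1\right) 4\right) = 16 + 2 \left(-4\right) = 16 - 8 = 8$)
$b^{2} = 8^{2} = 64$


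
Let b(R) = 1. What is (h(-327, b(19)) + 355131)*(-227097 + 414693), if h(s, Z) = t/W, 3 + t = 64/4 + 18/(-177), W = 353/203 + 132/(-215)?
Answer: 192997124275981536/2896841 ≈ 6.6623e+10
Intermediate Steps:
W = 49099/43645 (W = 353*(1/203) + 132*(-1/215) = 353/203 - 132/215 = 49099/43645 ≈ 1.1250)
t = 761/59 (t = -3 + (64/4 + 18/(-177)) = -3 + (64*(1/4) + 18*(-1/177)) = -3 + (16 - 6/59) = -3 + 938/59 = 761/59 ≈ 12.898)
h(s, Z) = 33213845/2896841 (h(s, Z) = 761/(59*(49099/43645)) = (761/59)*(43645/49099) = 33213845/2896841)
(h(-327, b(19)) + 355131)*(-227097 + 414693) = (33213845/2896841 + 355131)*(-227097 + 414693) = (1028791255016/2896841)*187596 = 192997124275981536/2896841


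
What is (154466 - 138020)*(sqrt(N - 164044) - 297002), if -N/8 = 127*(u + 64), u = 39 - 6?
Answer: -4884494892 + 32892*I*sqrt(65649) ≈ -4.8845e+9 + 8.4276e+6*I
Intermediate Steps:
u = 33
N = -98552 (N = -1016*(33 + 64) = -1016*97 = -8*12319 = -98552)
(154466 - 138020)*(sqrt(N - 164044) - 297002) = (154466 - 138020)*(sqrt(-98552 - 164044) - 297002) = 16446*(sqrt(-262596) - 297002) = 16446*(2*I*sqrt(65649) - 297002) = 16446*(-297002 + 2*I*sqrt(65649)) = -4884494892 + 32892*I*sqrt(65649)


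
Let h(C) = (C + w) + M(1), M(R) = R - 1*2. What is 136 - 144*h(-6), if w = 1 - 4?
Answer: 1576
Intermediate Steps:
w = -3
M(R) = -2 + R (M(R) = R - 2 = -2 + R)
h(C) = -4 + C (h(C) = (C - 3) + (-2 + 1) = (-3 + C) - 1 = -4 + C)
136 - 144*h(-6) = 136 - 144*(-4 - 6) = 136 - 144*(-10) = 136 + 1440 = 1576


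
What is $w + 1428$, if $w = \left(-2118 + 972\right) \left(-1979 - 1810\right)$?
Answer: $4343622$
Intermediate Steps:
$w = 4342194$ ($w = \left(-1146\right) \left(-3789\right) = 4342194$)
$w + 1428 = 4342194 + 1428 = 4343622$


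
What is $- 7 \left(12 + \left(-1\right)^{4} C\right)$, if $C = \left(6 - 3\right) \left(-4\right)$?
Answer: $0$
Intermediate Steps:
$C = -12$ ($C = 3 \left(-4\right) = -12$)
$- 7 \left(12 + \left(-1\right)^{4} C\right) = - 7 \left(12 + \left(-1\right)^{4} \left(-12\right)\right) = - 7 \left(12 + 1 \left(-12\right)\right) = - 7 \left(12 - 12\right) = \left(-7\right) 0 = 0$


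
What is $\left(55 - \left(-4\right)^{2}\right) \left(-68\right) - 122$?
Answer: $-2774$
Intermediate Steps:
$\left(55 - \left(-4\right)^{2}\right) \left(-68\right) - 122 = \left(55 - 16\right) \left(-68\right) - 122 = 39 \left(-68\right) - 122 = -2652 - 122 = -2774$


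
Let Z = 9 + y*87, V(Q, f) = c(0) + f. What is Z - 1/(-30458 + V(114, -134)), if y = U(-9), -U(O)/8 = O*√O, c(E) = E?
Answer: 275329/30592 + 18792*I ≈ 9.0 + 18792.0*I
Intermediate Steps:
U(O) = -8*O^(3/2) (U(O) = -8*O*√O = -8*O^(3/2))
V(Q, f) = f (V(Q, f) = 0 + f = f)
y = 216*I (y = -(-216)*I = 216*I ≈ 216.0*I)
Z = 9 + 18792*I (Z = 9 + (216*I)*87 = 9 + 18792*I ≈ 9.0 + 18792.0*I)
Z - 1/(-30458 + V(114, -134)) = (9 + 18792*I) - 1/(-30458 - 134) = (9 + 18792*I) - 1/(-30592) = (9 + 18792*I) - 1*(-1/30592) = (9 + 18792*I) + 1/30592 = 275329/30592 + 18792*I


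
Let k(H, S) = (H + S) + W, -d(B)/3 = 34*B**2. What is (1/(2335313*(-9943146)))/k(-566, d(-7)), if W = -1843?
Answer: 1/171993192555568086 ≈ 5.8142e-18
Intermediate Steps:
d(B) = -102*B**2
k(H, S) = -1843 + H + S (k(H, S) = (H + S) - 1843 = -1843 + H + S)
(1/(2335313*(-9943146)))/k(-566, d(-7)) = (1/(2335313*(-9943146)))/(-1843 - 566 - 102*(-7)**2) = ((1/2335313)*(-1/9943146))/(-1843 - 566 - 102*49) = -1/(23220358114698*(-1843 - 566 - 4998)) = -1/23220358114698/(-7407) = -1/23220358114698*(-1/7407) = 1/171993192555568086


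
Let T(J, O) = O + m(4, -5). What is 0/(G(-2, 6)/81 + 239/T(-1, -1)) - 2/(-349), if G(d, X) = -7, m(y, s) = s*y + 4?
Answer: 2/349 ≈ 0.0057307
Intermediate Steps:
m(y, s) = 4 + s*y
T(J, O) = -16 + O (T(J, O) = O + (4 - 5*4) = O + (4 - 20) = O - 16 = -16 + O)
0/(G(-2, 6)/81 + 239/T(-1, -1)) - 2/(-349) = 0/(-7/81 + 239/(-16 - 1)) - 2/(-349) = 0/(-7*1/81 + 239/(-17)) - 2*(-1/349) = 0/(-7/81 + 239*(-1/17)) + 2/349 = 0/(-7/81 - 239/17) + 2/349 = 0/(-19478/1377) + 2/349 = 0*(-1377/19478) + 2/349 = 0 + 2/349 = 2/349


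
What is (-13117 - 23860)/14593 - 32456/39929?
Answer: -1950085041/582683897 ≈ -3.3467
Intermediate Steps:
(-13117 - 23860)/14593 - 32456/39929 = -36977*1/14593 - 32456*1/39929 = -36977/14593 - 32456/39929 = -1950085041/582683897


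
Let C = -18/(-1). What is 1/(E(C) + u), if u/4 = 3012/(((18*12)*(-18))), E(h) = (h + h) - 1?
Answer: 81/2584 ≈ 0.031347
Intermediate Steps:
C = 18 (C = -18*(-1) = 18)
E(h) = -1 + 2*h (E(h) = 2*h - 1 = -1 + 2*h)
u = -251/81 (u = 4*(3012/(((18*12)*(-18)))) = 4*(3012/((216*(-18)))) = 4*(3012/(-3888)) = 4*(3012*(-1/3888)) = 4*(-251/324) = -251/81 ≈ -3.0988)
1/(E(C) + u) = 1/((-1 + 2*18) - 251/81) = 1/((-1 + 36) - 251/81) = 1/(35 - 251/81) = 1/(2584/81) = 81/2584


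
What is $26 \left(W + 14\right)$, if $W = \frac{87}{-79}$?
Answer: $\frac{26494}{79} \approx 335.37$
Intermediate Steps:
$W = - \frac{87}{79}$ ($W = 87 \left(- \frac{1}{79}\right) = - \frac{87}{79} \approx -1.1013$)
$26 \left(W + 14\right) = 26 \left(- \frac{87}{79} + 14\right) = 26 \cdot \frac{1019}{79} = \frac{26494}{79}$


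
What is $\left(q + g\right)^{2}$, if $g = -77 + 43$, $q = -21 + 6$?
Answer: $2401$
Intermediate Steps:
$q = -15$
$g = -34$
$\left(q + g\right)^{2} = \left(-15 - 34\right)^{2} = \left(-49\right)^{2} = 2401$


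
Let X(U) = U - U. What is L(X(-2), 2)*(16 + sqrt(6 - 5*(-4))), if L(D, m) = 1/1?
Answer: 16 + sqrt(26) ≈ 21.099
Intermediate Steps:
X(U) = 0
L(D, m) = 1
L(X(-2), 2)*(16 + sqrt(6 - 5*(-4))) = 1*(16 + sqrt(6 - 5*(-4))) = 1*(16 + sqrt(6 + 20)) = 1*(16 + sqrt(26)) = 16 + sqrt(26)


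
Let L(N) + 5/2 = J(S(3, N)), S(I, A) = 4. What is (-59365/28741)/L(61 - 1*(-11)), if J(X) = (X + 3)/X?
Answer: 237460/86223 ≈ 2.7540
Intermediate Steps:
J(X) = (3 + X)/X
L(N) = -3/4 (L(N) = -5/2 + (3 + 4)/4 = -5/2 + (1/4)*7 = -5/2 + 7/4 = -3/4)
(-59365/28741)/L(61 - 1*(-11)) = (-59365/28741)/(-3/4) = -59365*1/28741*(-4/3) = -59365/28741*(-4/3) = 237460/86223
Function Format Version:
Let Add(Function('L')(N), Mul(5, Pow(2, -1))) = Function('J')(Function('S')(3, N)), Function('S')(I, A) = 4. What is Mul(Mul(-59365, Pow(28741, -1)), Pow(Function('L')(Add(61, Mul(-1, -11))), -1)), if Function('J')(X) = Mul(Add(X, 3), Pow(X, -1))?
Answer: Rational(237460, 86223) ≈ 2.7540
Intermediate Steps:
Function('J')(X) = Mul(Pow(X, -1), Add(3, X)) (Function('J')(X) = Mul(Add(3, X), Pow(X, -1)) = Mul(Pow(X, -1), Add(3, X)))
Function('L')(N) = Rational(-3, 4) (Function('L')(N) = Add(Rational(-5, 2), Mul(Pow(4, -1), Add(3, 4))) = Add(Rational(-5, 2), Mul(Rational(1, 4), 7)) = Add(Rational(-5, 2), Rational(7, 4)) = Rational(-3, 4))
Mul(Mul(-59365, Pow(28741, -1)), Pow(Function('L')(Add(61, Mul(-1, -11))), -1)) = Mul(Mul(-59365, Pow(28741, -1)), Pow(Rational(-3, 4), -1)) = Mul(Mul(-59365, Rational(1, 28741)), Rational(-4, 3)) = Mul(Rational(-59365, 28741), Rational(-4, 3)) = Rational(237460, 86223)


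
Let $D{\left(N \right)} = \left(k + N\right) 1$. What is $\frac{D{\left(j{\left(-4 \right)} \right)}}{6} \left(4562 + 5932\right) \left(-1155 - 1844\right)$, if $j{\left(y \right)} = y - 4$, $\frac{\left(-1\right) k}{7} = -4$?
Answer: $-104905020$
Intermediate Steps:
$k = 28$ ($k = \left(-7\right) \left(-4\right) = 28$)
$j{\left(y \right)} = -4 + y$
$D{\left(N \right)} = 28 + N$ ($D{\left(N \right)} = \left(28 + N\right) 1 = 28 + N$)
$\frac{D{\left(j{\left(-4 \right)} \right)}}{6} \left(4562 + 5932\right) \left(-1155 - 1844\right) = \frac{28 - 8}{6} \left(4562 + 5932\right) \left(-1155 - 1844\right) = \left(28 - 8\right) \frac{1}{6} \cdot 10494 \left(-2999\right) = 20 \cdot \frac{1}{6} \left(-31471506\right) = \frac{10}{3} \left(-31471506\right) = -104905020$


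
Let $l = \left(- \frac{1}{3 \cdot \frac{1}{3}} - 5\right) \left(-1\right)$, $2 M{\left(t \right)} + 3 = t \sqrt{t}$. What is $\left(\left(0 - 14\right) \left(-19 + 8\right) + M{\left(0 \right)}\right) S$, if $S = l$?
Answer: $915$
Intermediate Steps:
$M{\left(t \right)} = - \frac{3}{2} + \frac{t^{\frac{3}{2}}}{2}$ ($M{\left(t \right)} = - \frac{3}{2} + \frac{t \sqrt{t}}{2} = - \frac{3}{2} + \frac{t^{\frac{3}{2}}}{2}$)
$l = 6$ ($l = \left(- \frac{1}{3 \cdot \frac{1}{3}} - 5\right) \left(-1\right) = \left(- 1^{-1} - 5\right) \left(-1\right) = \left(\left(-1\right) 1 - 5\right) \left(-1\right) = \left(-1 - 5\right) \left(-1\right) = \left(-6\right) \left(-1\right) = 6$)
$S = 6$
$\left(\left(0 - 14\right) \left(-19 + 8\right) + M{\left(0 \right)}\right) S = \left(\left(0 - 14\right) \left(-19 + 8\right) - \left(\frac{3}{2} - \frac{0^{\frac{3}{2}}}{2}\right)\right) 6 = \left(\left(-14\right) \left(-11\right) + \left(- \frac{3}{2} + \frac{1}{2} \cdot 0\right)\right) 6 = \left(154 + \left(- \frac{3}{2} + 0\right)\right) 6 = \left(154 - \frac{3}{2}\right) 6 = \frac{305}{2} \cdot 6 = 915$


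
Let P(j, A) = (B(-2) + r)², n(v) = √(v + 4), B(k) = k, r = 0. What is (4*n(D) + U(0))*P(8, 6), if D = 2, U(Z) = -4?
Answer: -16 + 16*√6 ≈ 23.192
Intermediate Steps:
n(v) = √(4 + v)
P(j, A) = 4 (P(j, A) = (-2 + 0)² = (-2)² = 4)
(4*n(D) + U(0))*P(8, 6) = (4*√(4 + 2) - 4)*4 = (4*√6 - 4)*4 = (-4 + 4*√6)*4 = -16 + 16*√6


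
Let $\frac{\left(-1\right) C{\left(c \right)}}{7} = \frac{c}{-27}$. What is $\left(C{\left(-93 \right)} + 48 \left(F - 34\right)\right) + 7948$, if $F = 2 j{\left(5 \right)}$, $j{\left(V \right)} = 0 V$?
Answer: $\frac{56627}{9} \approx 6291.9$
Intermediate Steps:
$C{\left(c \right)} = \frac{7 c}{27}$ ($C{\left(c \right)} = - 7 \frac{c}{-27} = - 7 c \left(- \frac{1}{27}\right) = - 7 \left(- \frac{c}{27}\right) = \frac{7 c}{27}$)
$j{\left(V \right)} = 0$
$F = 0$ ($F = 2 \cdot 0 = 0$)
$\left(C{\left(-93 \right)} + 48 \left(F - 34\right)\right) + 7948 = \left(\frac{7}{27} \left(-93\right) + 48 \left(0 - 34\right)\right) + 7948 = \left(- \frac{217}{9} + 48 \left(-34\right)\right) + 7948 = \left(- \frac{217}{9} - 1632\right) + 7948 = - \frac{14905}{9} + 7948 = \frac{56627}{9}$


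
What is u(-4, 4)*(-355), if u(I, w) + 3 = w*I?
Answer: 6745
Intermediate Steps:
u(I, w) = -3 + I*w (u(I, w) = -3 + w*I = -3 + I*w)
u(-4, 4)*(-355) = (-3 - 4*4)*(-355) = (-3 - 16)*(-355) = -19*(-355) = 6745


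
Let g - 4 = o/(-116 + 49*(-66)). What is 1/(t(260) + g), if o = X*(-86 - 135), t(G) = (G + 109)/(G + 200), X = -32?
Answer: 154100/414703 ≈ 0.37159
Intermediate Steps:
t(G) = (109 + G)/(200 + G)
o = 7072 (o = -32*(-86 - 135) = -32*(-221) = 7072)
g = 3164/1675 (g = 4 + 7072/(-116 + 49*(-66)) = 4 + 7072/(-116 - 3234) = 4 + 7072/(-3350) = 4 + 7072*(-1/3350) = 4 - 3536/1675 = 3164/1675 ≈ 1.8890)
1/(t(260) + g) = 1/((109 + 260)/(200 + 260) + 3164/1675) = 1/(369/460 + 3164/1675) = 1/(414703/154100) = 154100/414703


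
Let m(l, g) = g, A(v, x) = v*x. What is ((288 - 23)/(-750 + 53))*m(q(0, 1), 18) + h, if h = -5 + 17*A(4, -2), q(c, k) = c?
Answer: -103047/697 ≈ -147.84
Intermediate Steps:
h = -141 (h = -5 + 17*(4*(-2)) = -5 + 17*(-8) = -5 - 136 = -141)
((288 - 23)/(-750 + 53))*m(q(0, 1), 18) + h = ((288 - 23)/(-750 + 53))*18 - 141 = (265/(-697))*18 - 141 = (265*(-1/697))*18 - 141 = -265/697*18 - 141 = -4770/697 - 141 = -103047/697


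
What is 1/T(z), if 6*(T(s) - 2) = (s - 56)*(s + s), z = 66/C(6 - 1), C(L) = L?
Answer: -25/4658 ≈ -0.0053671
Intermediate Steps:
z = 66/5 (z = 66/(6 - 1) = 66/5 ≈ 13.200)
T(s) = 2 + s*(-56 + s)/3 (T(s) = 2 + ((s - 56)*(s + s))/6 = 2 + ((-56 + s)*(2*s))/6 = 2 + (2*s*(-56 + s))/6 = 2 + s*(-56 + s)/3)
1/T(z) = 1/(2 - 56/3*66/5 + (66/5)²/3) = 1/(2 - 1232/5 + (⅓)*(4356/25)) = 1/(2 - 1232/5 + 1452/25) = 1/(-4658/25) = -25/4658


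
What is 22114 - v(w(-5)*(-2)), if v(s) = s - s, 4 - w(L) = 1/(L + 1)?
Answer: 22114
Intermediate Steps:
w(L) = 4 - 1/(1 + L) (w(L) = 4 - 1/(L + 1) = 4 - 1/(1 + L))
v(s) = 0
22114 - v(w(-5)*(-2)) = 22114 - 1*0 = 22114 + 0 = 22114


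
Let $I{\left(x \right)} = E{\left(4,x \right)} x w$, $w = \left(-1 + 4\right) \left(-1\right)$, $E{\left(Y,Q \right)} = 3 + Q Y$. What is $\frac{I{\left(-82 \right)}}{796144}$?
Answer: $- \frac{39975}{398072} \approx -0.10042$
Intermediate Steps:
$w = -3$ ($w = 3 \left(-1\right) = -3$)
$I{\left(x \right)} = - 3 x \left(3 + 4 x\right)$ ($I{\left(x \right)} = \left(3 + x 4\right) x \left(-3\right) = \left(3 + 4 x\right) x \left(-3\right) = x \left(3 + 4 x\right) \left(-3\right) = - 3 x \left(3 + 4 x\right)$)
$\frac{I{\left(-82 \right)}}{796144} = \frac{\left(-3\right) \left(-82\right) \left(3 + 4 \left(-82\right)\right)}{796144} = \left(-3\right) \left(-82\right) \left(3 - 328\right) \frac{1}{796144} = \left(-3\right) \left(-82\right) \left(-325\right) \frac{1}{796144} = \left(-79950\right) \frac{1}{796144} = - \frac{39975}{398072}$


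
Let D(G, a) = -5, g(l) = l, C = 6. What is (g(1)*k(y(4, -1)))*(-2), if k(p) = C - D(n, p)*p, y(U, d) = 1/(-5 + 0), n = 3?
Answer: -10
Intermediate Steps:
y(U, d) = -⅕ (y(U, d) = 1/(-5) = -⅕)
k(p) = 6 + 5*p (k(p) = 6 - (-5)*p = 6 + 5*p)
(g(1)*k(y(4, -1)))*(-2) = (1*(6 + 5*(-⅕)))*(-2) = (1*(6 - 1))*(-2) = (1*5)*(-2) = 5*(-2) = -10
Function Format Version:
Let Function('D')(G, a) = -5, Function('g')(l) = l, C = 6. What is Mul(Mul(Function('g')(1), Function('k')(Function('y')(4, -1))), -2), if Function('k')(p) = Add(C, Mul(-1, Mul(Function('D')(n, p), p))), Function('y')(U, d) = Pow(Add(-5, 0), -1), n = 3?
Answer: -10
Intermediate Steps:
Function('y')(U, d) = Rational(-1, 5) (Function('y')(U, d) = Pow(-5, -1) = Rational(-1, 5))
Function('k')(p) = Add(6, Mul(5, p)) (Function('k')(p) = Add(6, Mul(-1, Mul(-5, p))) = Add(6, Mul(5, p)))
Mul(Mul(Function('g')(1), Function('k')(Function('y')(4, -1))), -2) = Mul(Mul(1, Add(6, Mul(5, Rational(-1, 5)))), -2) = Mul(Mul(1, Add(6, -1)), -2) = Mul(Mul(1, 5), -2) = Mul(5, -2) = -10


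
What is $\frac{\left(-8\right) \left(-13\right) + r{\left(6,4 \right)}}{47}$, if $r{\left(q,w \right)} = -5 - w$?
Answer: $\frac{95}{47} \approx 2.0213$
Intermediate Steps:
$\frac{\left(-8\right) \left(-13\right) + r{\left(6,4 \right)}}{47} = \frac{\left(-8\right) \left(-13\right) - 9}{47} = \left(104 - 9\right) \frac{1}{47} = 95 \cdot \frac{1}{47} = \frac{95}{47}$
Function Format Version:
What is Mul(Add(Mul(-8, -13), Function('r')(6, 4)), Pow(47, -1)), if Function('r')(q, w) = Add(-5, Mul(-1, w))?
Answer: Rational(95, 47) ≈ 2.0213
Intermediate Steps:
Mul(Add(Mul(-8, -13), Function('r')(6, 4)), Pow(47, -1)) = Mul(Add(Mul(-8, -13), Add(-5, Mul(-1, 4))), Pow(47, -1)) = Mul(Add(104, Add(-5, -4)), Rational(1, 47)) = Mul(Add(104, -9), Rational(1, 47)) = Mul(95, Rational(1, 47)) = Rational(95, 47)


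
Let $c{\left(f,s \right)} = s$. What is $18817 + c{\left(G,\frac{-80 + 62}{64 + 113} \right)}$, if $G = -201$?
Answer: $\frac{1110197}{59} \approx 18817.0$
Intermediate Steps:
$18817 + c{\left(G,\frac{-80 + 62}{64 + 113} \right)} = 18817 + \frac{-80 + 62}{64 + 113} = 18817 - \frac{18}{177} = 18817 - \frac{6}{59} = \frac{1110197}{59}$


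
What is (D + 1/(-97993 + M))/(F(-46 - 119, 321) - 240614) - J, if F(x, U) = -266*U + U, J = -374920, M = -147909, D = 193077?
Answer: 30025464759332907/80085117458 ≈ 3.7492e+5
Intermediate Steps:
F(x, U) = -265*U
(D + 1/(-97993 + M))/(F(-46 - 119, 321) - 240614) - J = (193077 + 1/(-97993 - 147909))/(-265*321 - 240614) - 1*(-374920) = (193077 + 1/(-245902))/(-85065 - 240614) + 374920 = (193077 - 1/245902)/(-325679) + 374920 = (47478020453/245902)*(-1/325679) + 374920 = -47478020453/80085117458 + 374920 = 30025464759332907/80085117458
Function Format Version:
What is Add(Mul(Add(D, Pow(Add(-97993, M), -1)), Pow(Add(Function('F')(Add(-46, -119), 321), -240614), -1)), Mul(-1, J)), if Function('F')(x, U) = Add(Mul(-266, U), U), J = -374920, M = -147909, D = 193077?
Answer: Rational(30025464759332907, 80085117458) ≈ 3.7492e+5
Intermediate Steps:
Function('F')(x, U) = Mul(-265, U)
Add(Mul(Add(D, Pow(Add(-97993, M), -1)), Pow(Add(Function('F')(Add(-46, -119), 321), -240614), -1)), Mul(-1, J)) = Add(Mul(Add(193077, Pow(Add(-97993, -147909), -1)), Pow(Add(Mul(-265, 321), -240614), -1)), Mul(-1, -374920)) = Add(Mul(Add(193077, Pow(-245902, -1)), Pow(Add(-85065, -240614), -1)), 374920) = Add(Mul(Add(193077, Rational(-1, 245902)), Pow(-325679, -1)), 374920) = Add(Mul(Rational(47478020453, 245902), Rational(-1, 325679)), 374920) = Add(Rational(-47478020453, 80085117458), 374920) = Rational(30025464759332907, 80085117458)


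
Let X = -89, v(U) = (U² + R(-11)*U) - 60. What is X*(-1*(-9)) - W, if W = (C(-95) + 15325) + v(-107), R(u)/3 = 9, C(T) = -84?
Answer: -24542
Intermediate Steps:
R(u) = 27 (R(u) = 3*9 = 27)
v(U) = -60 + U² + 27*U (v(U) = (U² + 27*U) - 60 = -60 + U² + 27*U)
W = 23741 (W = (-84 + 15325) + (-60 + (-107)² + 27*(-107)) = 15241 + (-60 + 11449 - 2889) = 15241 + 8500 = 23741)
X*(-1*(-9)) - W = -(-89)*(-9) - 1*23741 = -89*9 - 23741 = -801 - 23741 = -24542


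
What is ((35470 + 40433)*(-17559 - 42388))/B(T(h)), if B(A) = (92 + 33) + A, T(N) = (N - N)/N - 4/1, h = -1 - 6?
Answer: -4550157141/121 ≈ -3.7605e+7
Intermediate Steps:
h = -7
T(N) = -4 (T(N) = 0/N - 4*1 = 0 - 4 = -4)
B(A) = 125 + A
((35470 + 40433)*(-17559 - 42388))/B(T(h)) = ((35470 + 40433)*(-17559 - 42388))/(125 - 4) = (75903*(-59947))/121 = -4550157141*1/121 = -4550157141/121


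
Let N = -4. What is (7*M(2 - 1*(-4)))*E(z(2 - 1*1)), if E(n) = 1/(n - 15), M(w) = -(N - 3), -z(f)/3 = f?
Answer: -49/18 ≈ -2.7222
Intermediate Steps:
z(f) = -3*f
M(w) = 7 (M(w) = -(-4 - 3) = -1*(-7) = 7)
E(n) = 1/(-15 + n)
(7*M(2 - 1*(-4)))*E(z(2 - 1*1)) = (7*7)/(-15 - 3*(2 - 1*1)) = 49/(-15 - 3*(2 - 1)) = 49/(-15 - 3*1) = 49/(-15 - 3) = 49/(-18) = 49*(-1/18) = -49/18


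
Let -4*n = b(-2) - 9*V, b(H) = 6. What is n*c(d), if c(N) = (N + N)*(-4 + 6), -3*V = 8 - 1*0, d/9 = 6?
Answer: -1620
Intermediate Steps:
d = 54 (d = 9*6 = 54)
V = -8/3 (V = -(8 - 1*0)/3 = -(8 + 0)/3 = -⅓*8 = -8/3 ≈ -2.6667)
c(N) = 4*N (c(N) = (2*N)*2 = 4*N)
n = -15/2 (n = -(6 - 9*(-8/3))/4 = -(6 + 24)/4 = -¼*30 = -15/2 ≈ -7.5000)
n*c(d) = -30*54 = -15/2*216 = -1620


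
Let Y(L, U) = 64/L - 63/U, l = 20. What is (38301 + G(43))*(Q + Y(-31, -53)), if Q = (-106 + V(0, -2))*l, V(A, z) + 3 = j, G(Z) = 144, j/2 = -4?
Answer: -147861738255/1643 ≈ -8.9995e+7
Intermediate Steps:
j = -8 (j = 2*(-4) = -8)
V(A, z) = -11 (V(A, z) = -3 - 8 = -11)
Y(L, U) = -63/U + 64/L
Q = -2340 (Q = (-106 - 11)*20 = -117*20 = -2340)
(38301 + G(43))*(Q + Y(-31, -53)) = (38301 + 144)*(-2340 + (-63/(-53) + 64/(-31))) = 38445*(-2340 + (-63*(-1/53) + 64*(-1/31))) = 38445*(-2340 + (63/53 - 64/31)) = 38445*(-2340 - 1439/1643) = 38445*(-3846059/1643) = -147861738255/1643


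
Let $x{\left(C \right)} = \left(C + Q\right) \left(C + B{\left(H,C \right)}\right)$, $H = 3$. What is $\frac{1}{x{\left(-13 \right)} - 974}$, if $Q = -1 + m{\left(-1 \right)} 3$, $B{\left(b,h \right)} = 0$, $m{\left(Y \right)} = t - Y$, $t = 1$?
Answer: $- \frac{1}{870} \approx -0.0011494$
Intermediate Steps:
$m{\left(Y \right)} = 1 - Y$
$Q = 5$ ($Q = -1 + \left(1 - -1\right) 3 = -1 + \left(1 + 1\right) 3 = -1 + 2 \cdot 3 = -1 + 6 = 5$)
$x{\left(C \right)} = C \left(5 + C\right)$ ($x{\left(C \right)} = \left(C + 5\right) \left(C + 0\right) = \left(5 + C\right) C = C \left(5 + C\right)$)
$\frac{1}{x{\left(-13 \right)} - 974} = \frac{1}{- 13 \left(5 - 13\right) - 974} = \frac{1}{\left(-13\right) \left(-8\right) - 974} = \frac{1}{104 - 974} = \frac{1}{-870} = - \frac{1}{870}$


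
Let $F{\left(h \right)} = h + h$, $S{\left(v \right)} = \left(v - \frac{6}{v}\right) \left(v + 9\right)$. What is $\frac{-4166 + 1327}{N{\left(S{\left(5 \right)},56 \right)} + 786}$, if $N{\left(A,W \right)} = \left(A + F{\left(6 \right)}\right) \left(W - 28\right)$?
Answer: $- \frac{14195}{13058} \approx -1.0871$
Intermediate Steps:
$S{\left(v \right)} = \left(9 + v\right) \left(v - \frac{6}{v}\right)$ ($S{\left(v \right)} = \left(v - \frac{6}{v}\right) \left(9 + v\right) = \left(9 + v\right) \left(v - \frac{6}{v}\right)$)
$F{\left(h \right)} = 2 h$
$N{\left(A,W \right)} = \left(-28 + W\right) \left(12 + A\right)$ ($N{\left(A,W \right)} = \left(A + 2 \cdot 6\right) \left(W - 28\right) = \left(A + 12\right) \left(-28 + W\right) = \left(12 + A\right) \left(-28 + W\right) = \left(-28 + W\right) \left(12 + A\right)$)
$\frac{-4166 + 1327}{N{\left(S{\left(5 \right)},56 \right)} + 786} = \frac{-4166 + 1327}{\left(-336 - 28 \left(-6 + 5^{2} - \frac{54}{5} + 9 \cdot 5\right) + 12 \cdot 56 + \left(-6 + 5^{2} - \frac{54}{5} + 9 \cdot 5\right) 56\right) + 786} = - \frac{2839}{\left(-336 - 28 \left(-6 + 25 - \frac{54}{5} + 45\right) + 672 + \left(-6 + 25 - \frac{54}{5} + 45\right) 56\right) + 786} = - \frac{2839}{\left(-336 - \frac{7448}{5} + 672 + \frac{266}{5} \cdot 56\right) + 786} = - \frac{2839}{\left(-336 - \frac{7448}{5} + 672 + \frac{14896}{5}\right) + 786} = - \frac{2839}{\frac{9128}{5} + 786} = - \frac{2839}{\frac{13058}{5}} = \left(-2839\right) \frac{5}{13058} = - \frac{14195}{13058}$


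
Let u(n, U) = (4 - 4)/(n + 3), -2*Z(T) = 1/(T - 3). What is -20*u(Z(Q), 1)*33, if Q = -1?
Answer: 0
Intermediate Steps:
Z(T) = -1/(2*(-3 + T)) (Z(T) = -1/(2*(T - 3)) = -1/(2*(-3 + T)))
u(n, U) = 0 (u(n, U) = 0/(3 + n) = 0)
-20*u(Z(Q), 1)*33 = -20*0*33 = 0*33 = 0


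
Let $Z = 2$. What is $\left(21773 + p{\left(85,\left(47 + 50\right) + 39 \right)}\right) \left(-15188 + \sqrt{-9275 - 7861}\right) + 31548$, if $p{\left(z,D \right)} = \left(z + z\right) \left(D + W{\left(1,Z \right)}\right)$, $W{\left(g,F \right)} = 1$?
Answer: $-684385296 + 540756 i \sqrt{119} \approx -6.8439 \cdot 10^{8} + 5.899 \cdot 10^{6} i$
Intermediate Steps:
$p{\left(z,D \right)} = 2 z \left(1 + D\right)$ ($p{\left(z,D \right)} = \left(z + z\right) \left(D + 1\right) = 2 z \left(1 + D\right)$)
$\left(21773 + p{\left(85,\left(47 + 50\right) + 39 \right)}\right) \left(-15188 + \sqrt{-9275 - 7861}\right) + 31548 = \left(21773 + 2 \cdot 85 \left(1 + \left(\left(47 + 50\right) + 39\right)\right)\right) \left(-15188 + \sqrt{-9275 - 7861}\right) + 31548 = \left(21773 + 2 \cdot 85 \left(1 + \left(97 + 39\right)\right)\right) \left(-15188 + \sqrt{-17136}\right) + 31548 = \left(21773 + 2 \cdot 85 \left(1 + 136\right)\right) \left(-15188 + 12 i \sqrt{119}\right) + 31548 = \left(21773 + 2 \cdot 85 \cdot 137\right) \left(-15188 + 12 i \sqrt{119}\right) + 31548 = \left(21773 + 23290\right) \left(-15188 + 12 i \sqrt{119}\right) + 31548 = 45063 \left(-15188 + 12 i \sqrt{119}\right) + 31548 = \left(-684416844 + 540756 i \sqrt{119}\right) + 31548 = -684385296 + 540756 i \sqrt{119}$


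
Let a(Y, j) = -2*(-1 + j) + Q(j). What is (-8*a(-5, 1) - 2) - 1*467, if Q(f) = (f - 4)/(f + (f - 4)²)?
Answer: -2333/5 ≈ -466.60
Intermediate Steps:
Q(f) = (-4 + f)/(f + (-4 + f)²)
a(Y, j) = 2 - 2*j + (-4 + j)/(j + (-4 + j)²) (a(Y, j) = -2*(-1 + j) + (-4 + j)/(j + (-4 + j)²) = (2 - 2*j) + (-4 + j)/(j + (-4 + j)²) = 2 - 2*j + (-4 + j)/(j + (-4 + j)²))
(-8*a(-5, 1) - 2) - 1*467 = (-8*(-4 + 1 + 2*(1 - 1*1)*(1 + (-4 + 1)²))/(1 + (-4 + 1)²) - 2) - 1*467 = (-8*(-4 + 1 + 2*(1 - 1)*(1 + (-3)²))/(1 + (-3)²) - 2) - 467 = (-8*(-4 + 1 + 2*0*(1 + 9))/(1 + 9) - 2) - 467 = (-8*(-4 + 1 + 2*0*10)/10 - 2) - 467 = (-4*(-4 + 1 + 0)/5 - 2) - 467 = (-4*(-3)/5 - 2) - 467 = (-8*(-3/10) - 2) - 467 = (12/5 - 2) - 467 = ⅖ - 467 = -2333/5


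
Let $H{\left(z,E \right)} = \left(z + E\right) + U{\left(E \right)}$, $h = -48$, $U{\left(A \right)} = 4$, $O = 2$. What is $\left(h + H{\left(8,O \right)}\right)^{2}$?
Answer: $1156$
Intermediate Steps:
$H{\left(z,E \right)} = 4 + E + z$ ($H{\left(z,E \right)} = \left(z + E\right) + 4 = \left(E + z\right) + 4 = 4 + E + z$)
$\left(h + H{\left(8,O \right)}\right)^{2} = \left(-48 + \left(4 + 2 + 8\right)\right)^{2} = \left(-48 + 14\right)^{2} = \left(-34\right)^{2} = 1156$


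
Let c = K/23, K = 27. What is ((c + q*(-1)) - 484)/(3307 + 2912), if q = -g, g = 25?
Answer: -1170/15893 ≈ -0.073617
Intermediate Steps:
q = -25 (q = -1*25 = -25)
c = 27/23 ≈ 1.1739
((c + q*(-1)) - 484)/(3307 + 2912) = ((27/23 - 25*(-1)) - 484)/(3307 + 2912) = ((27/23 + 25) - 484)/6219 = (602/23 - 484)*(1/6219) = -10530/23*1/6219 = -1170/15893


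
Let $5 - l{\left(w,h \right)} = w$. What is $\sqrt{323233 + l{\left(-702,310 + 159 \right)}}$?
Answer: $2 \sqrt{80985} \approx 569.16$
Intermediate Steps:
$l{\left(w,h \right)} = 5 - w$
$\sqrt{323233 + l{\left(-702,310 + 159 \right)}} = \sqrt{323233 + \left(5 - -702\right)} = \sqrt{323233 + \left(5 + 702\right)} = \sqrt{323233 + 707} = \sqrt{323940} = 2 \sqrt{80985}$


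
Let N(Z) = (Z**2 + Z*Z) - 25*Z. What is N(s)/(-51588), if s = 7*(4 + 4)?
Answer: -406/4299 ≈ -0.094441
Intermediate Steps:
s = 56 (s = 7*8 = 56)
N(Z) = -25*Z + 2*Z**2 (N(Z) = (Z**2 + Z**2) - 25*Z = 2*Z**2 - 25*Z = -25*Z + 2*Z**2)
N(s)/(-51588) = (56*(-25 + 2*56))/(-51588) = (56*(-25 + 112))*(-1/51588) = (56*87)*(-1/51588) = 4872*(-1/51588) = -406/4299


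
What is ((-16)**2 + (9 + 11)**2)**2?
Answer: 430336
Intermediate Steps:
((-16)**2 + (9 + 11)**2)**2 = (256 + 20**2)**2 = (256 + 400)**2 = 656**2 = 430336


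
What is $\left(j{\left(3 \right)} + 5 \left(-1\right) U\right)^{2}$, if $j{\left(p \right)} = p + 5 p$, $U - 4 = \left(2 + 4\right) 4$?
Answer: $14884$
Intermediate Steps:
$U = 28$ ($U = 4 + \left(2 + 4\right) 4 = 4 + 6 \cdot 4 = 4 + 24 = 28$)
$j{\left(p \right)} = 6 p$
$\left(j{\left(3 \right)} + 5 \left(-1\right) U\right)^{2} = \left(6 \cdot 3 + 5 \left(-1\right) 28\right)^{2} = \left(18 - 140\right)^{2} = \left(-122\right)^{2} = 14884$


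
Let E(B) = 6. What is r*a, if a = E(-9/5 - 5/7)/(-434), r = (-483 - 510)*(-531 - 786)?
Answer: -3923343/217 ≈ -18080.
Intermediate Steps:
r = 1307781 (r = -993*(-1317) = 1307781)
a = -3/217 (a = 6/(-434) = 6*(-1/434) = -3/217 ≈ -0.013825)
r*a = 1307781*(-3/217) = -3923343/217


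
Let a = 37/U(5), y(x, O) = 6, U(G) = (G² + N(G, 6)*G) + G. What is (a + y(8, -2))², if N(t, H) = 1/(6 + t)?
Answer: 5841889/112225 ≈ 52.055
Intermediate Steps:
U(G) = G + G² + G/(6 + G) (U(G) = (G² + G/(6 + G)) + G = G + G² + G/(6 + G))
a = 407/335 (a = 37/((5*(1 + (1 + 5)*(6 + 5))/(6 + 5))) = 37/((5*(1 + 6*11)/11)) = 37/((5*(1/11)*(1 + 66))) = 37/((5*(1/11)*67)) = 37/(335/11) = 37*(11/335) = 407/335 ≈ 1.2149)
(a + y(8, -2))² = (407/335 + 6)² = (2417/335)² = 5841889/112225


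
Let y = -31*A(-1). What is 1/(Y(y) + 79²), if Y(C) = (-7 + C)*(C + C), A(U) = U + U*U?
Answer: 1/6241 ≈ 0.00016023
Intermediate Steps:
A(U) = U + U²
y = 0 (y = -(-31)*(1 - 1) = -(-31)*0 = -31*0 = 0)
Y(C) = 2*C*(-7 + C) (Y(C) = (-7 + C)*(2*C) = 2*C*(-7 + C))
1/(Y(y) + 79²) = 1/(2*0*(-7 + 0) + 79²) = 1/(2*0*(-7) + 6241) = 1/(0 + 6241) = 1/6241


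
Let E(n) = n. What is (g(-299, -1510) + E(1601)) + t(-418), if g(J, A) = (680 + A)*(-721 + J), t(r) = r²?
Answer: 1022925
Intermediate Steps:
g(J, A) = (-721 + J)*(680 + A)
(g(-299, -1510) + E(1601)) + t(-418) = ((-490280 - 721*(-1510) + 680*(-299) - 1510*(-299)) + 1601) + (-418)² = ((-490280 + 1088710 - 203320 + 451490) + 1601) + 174724 = (846600 + 1601) + 174724 = 848201 + 174724 = 1022925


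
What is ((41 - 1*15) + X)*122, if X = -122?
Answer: -11712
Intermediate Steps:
((41 - 1*15) + X)*122 = ((41 - 1*15) - 122)*122 = ((41 - 15) - 122)*122 = (26 - 122)*122 = -96*122 = -11712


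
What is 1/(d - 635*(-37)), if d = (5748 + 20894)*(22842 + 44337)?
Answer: 1/1789806413 ≈ 5.5872e-10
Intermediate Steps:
d = 1789782918 (d = 26642*67179 = 1789782918)
1/(d - 635*(-37)) = 1/(1789782918 - 635*(-37)) = 1/(1789782918 + 23495) = 1/1789806413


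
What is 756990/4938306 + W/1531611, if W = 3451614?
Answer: 1011363352043/420197988387 ≈ 2.4069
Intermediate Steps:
756990/4938306 + W/1531611 = 756990/4938306 + 3451614/1531611 = 756990*(1/4938306) + 3451614*(1/1531611) = 126165/823051 + 1150538/510537 = 1011363352043/420197988387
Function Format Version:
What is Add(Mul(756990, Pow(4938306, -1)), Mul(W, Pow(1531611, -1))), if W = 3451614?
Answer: Rational(1011363352043, 420197988387) ≈ 2.4069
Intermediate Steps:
Add(Mul(756990, Pow(4938306, -1)), Mul(W, Pow(1531611, -1))) = Add(Mul(756990, Pow(4938306, -1)), Mul(3451614, Pow(1531611, -1))) = Add(Mul(756990, Rational(1, 4938306)), Mul(3451614, Rational(1, 1531611))) = Add(Rational(126165, 823051), Rational(1150538, 510537)) = Rational(1011363352043, 420197988387)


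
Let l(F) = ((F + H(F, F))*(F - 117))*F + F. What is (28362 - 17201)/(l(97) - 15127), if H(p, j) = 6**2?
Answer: -11161/273050 ≈ -0.040875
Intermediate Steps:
H(p, j) = 36
l(F) = F + F*(-117 + F)*(36 + F) (l(F) = ((F + 36)*(F - 117))*F + F = ((36 + F)*(-117 + F))*F + F = ((-117 + F)*(36 + F))*F + F = F*(-117 + F)*(36 + F) + F = F + F*(-117 + F)*(36 + F))
(28362 - 17201)/(l(97) - 15127) = (28362 - 17201)/(97*(-4211 + 97**2 - 81*97) - 15127) = 11161/(97*(-4211 + 9409 - 7857) - 15127) = 11161/(97*(-2659) - 15127) = 11161/(-257923 - 15127) = 11161/(-273050) = 11161*(-1/273050) = -11161/273050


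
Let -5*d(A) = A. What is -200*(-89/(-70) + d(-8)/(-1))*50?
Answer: 23000/7 ≈ 3285.7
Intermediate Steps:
d(A) = -A/5
-200*(-89/(-70) + d(-8)/(-1))*50 = -200*(-89/(-70) - ⅕*(-8)/(-1))*50 = -200*(-89*(-1/70) + (8/5)*(-1))*50 = -200*(89/70 - 8/5)*50 = -200*(-23/70)*50 = (460/7)*50 = 23000/7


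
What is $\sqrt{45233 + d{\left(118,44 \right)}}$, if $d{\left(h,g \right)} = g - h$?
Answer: $\sqrt{45159} \approx 212.51$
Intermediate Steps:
$\sqrt{45233 + d{\left(118,44 \right)}} = \sqrt{45233 + \left(44 - 118\right)} = \sqrt{45233 - 74} = \sqrt{45159}$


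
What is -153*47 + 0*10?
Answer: -7191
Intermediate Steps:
-153*47 + 0*10 = -7191 + 0 = -7191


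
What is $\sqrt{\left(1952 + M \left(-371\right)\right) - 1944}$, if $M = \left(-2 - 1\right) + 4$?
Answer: $11 i \sqrt{3} \approx 19.053 i$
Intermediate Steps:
$M = 1$ ($M = -3 + 4 = 1$)
$\sqrt{\left(1952 + M \left(-371\right)\right) - 1944} = \sqrt{\left(1952 + 1 \left(-371\right)\right) - 1944} = \sqrt{\left(1952 - 371\right) - 1944} = \sqrt{1581 - 1944} = \sqrt{-363} = 11 i \sqrt{3}$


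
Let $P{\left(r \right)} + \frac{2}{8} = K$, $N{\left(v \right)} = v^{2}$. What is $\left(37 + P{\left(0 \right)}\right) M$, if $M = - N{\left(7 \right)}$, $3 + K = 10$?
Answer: $- \frac{8575}{4} \approx -2143.8$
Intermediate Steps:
$K = 7$ ($K = -3 + 10 = 7$)
$P{\left(r \right)} = \frac{27}{4}$ ($P{\left(r \right)} = - \frac{1}{4} + 7 = \frac{27}{4}$)
$M = -49$ ($M = - 7^{2} = \left(-1\right) 49 = -49$)
$\left(37 + P{\left(0 \right)}\right) M = \left(37 + \frac{27}{4}\right) \left(-49\right) = \frac{175}{4} \left(-49\right) = - \frac{8575}{4}$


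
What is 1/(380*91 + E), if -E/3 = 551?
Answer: 1/32927 ≈ 3.0370e-5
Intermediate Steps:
E = -1653 (E = -3*551 = -1653)
1/(380*91 + E) = 1/(380*91 - 1653) = 1/(34580 - 1653) = 1/32927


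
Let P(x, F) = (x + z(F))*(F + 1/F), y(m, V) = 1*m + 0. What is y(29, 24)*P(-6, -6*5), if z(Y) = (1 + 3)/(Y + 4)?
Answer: 209032/39 ≈ 5359.8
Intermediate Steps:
z(Y) = 4/(4 + Y)
y(m, V) = m (y(m, V) = m + 0 = m)
P(x, F) = (F + 1/F)*(x + 4/(4 + F)) (P(x, F) = (x + 4/(4 + F))*(F + 1/F) = (F + 1/F)*(x + 4/(4 + F)))
y(29, 24)*P(-6, -6*5) = 29*((4 - 6*(4 - 6*5) + (-6*5)²*(4 - 6*(4 - 6*5)))/(((-6*5))*(4 - 6*5))) = 29*((4 - 6*(4 - 30) + (-30)²*(4 - 6*(4 - 30)))/((-30)*(4 - 30))) = 29*(-1/30*(4 - 6*(-26) + 900*(4 - 6*(-26)))/(-26)) = 29*(-1/30*(-1/26)*(4 + 156 + 900*(4 + 156))) = 29*(-1/30*(-1/26)*(4 + 156 + 900*160)) = 29*(-1/30*(-1/26)*(4 + 156 + 144000)) = 29*(-1/30*(-1/26)*144160) = 29*(7208/39) = 209032/39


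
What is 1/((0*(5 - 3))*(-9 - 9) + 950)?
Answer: 1/950 ≈ 0.0010526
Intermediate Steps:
1/((0*(5 - 3))*(-9 - 9) + 950) = 1/((0*2)*(-18) + 950) = 1/(0*(-18) + 950) = 1/(0 + 950) = 1/950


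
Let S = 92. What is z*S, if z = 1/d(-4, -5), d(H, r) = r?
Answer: -92/5 ≈ -18.400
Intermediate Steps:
z = -⅕ (z = 1/(-5) = -⅕ ≈ -0.20000)
z*S = -⅕*92 = -92/5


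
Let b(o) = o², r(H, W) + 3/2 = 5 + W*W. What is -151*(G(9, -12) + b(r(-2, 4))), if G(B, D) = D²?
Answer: -316647/4 ≈ -79162.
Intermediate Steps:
r(H, W) = 7/2 + W² (r(H, W) = -3/2 + (5 + W*W) = -3/2 + (5 + W²) = 7/2 + W²)
-151*(G(9, -12) + b(r(-2, 4))) = -151*((-12)² + (7/2 + 4²)²) = -151*(144 + (7/2 + 16)²) = -151*(144 + (39/2)²) = -151*(144 + 1521/4) = -151*2097/4 = -316647/4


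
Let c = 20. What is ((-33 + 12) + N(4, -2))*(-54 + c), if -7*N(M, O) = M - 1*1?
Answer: 5100/7 ≈ 728.57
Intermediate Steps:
N(M, O) = ⅐ - M/7 (N(M, O) = -(M - 1*1)/7 = -(M - 1)/7 = -(-1 + M)/7 = ⅐ - M/7)
((-33 + 12) + N(4, -2))*(-54 + c) = ((-33 + 12) + (⅐ - ⅐*4))*(-54 + 20) = (-21 + (⅐ - 4/7))*(-34) = (-21 - 3/7)*(-34) = -150/7*(-34) = 5100/7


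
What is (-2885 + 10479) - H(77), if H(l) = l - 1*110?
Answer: 7627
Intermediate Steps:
H(l) = -110 + l (H(l) = l - 110 = -110 + l)
(-2885 + 10479) - H(77) = (-2885 + 10479) - (-110 + 77) = 7594 - 1*(-33) = 7594 + 33 = 7627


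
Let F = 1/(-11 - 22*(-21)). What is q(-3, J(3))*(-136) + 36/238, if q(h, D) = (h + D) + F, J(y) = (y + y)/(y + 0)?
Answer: 1601686/11781 ≈ 135.96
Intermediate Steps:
J(y) = 2 (J(y) = (2*y)/y = 2)
F = 1/693 (F = -1/21/(-33) = -1/33*(-1/21) = 1/693 ≈ 0.0014430)
q(h, D) = 1/693 + D + h (q(h, D) = (h + D) + 1/693 = (D + h) + 1/693 = 1/693 + D + h)
q(-3, J(3))*(-136) + 36/238 = (1/693 + 2 - 3)*(-136) + 36/238 = -692/693*(-136) + 36*(1/238) = 94112/693 + 18/119 = 1601686/11781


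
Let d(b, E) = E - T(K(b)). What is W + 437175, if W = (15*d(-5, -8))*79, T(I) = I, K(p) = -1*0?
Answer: 427695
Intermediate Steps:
K(p) = 0
d(b, E) = E (d(b, E) = E - 1*0 = E + 0 = E)
W = -9480 (W = (15*(-8))*79 = -120*79 = -9480)
W + 437175 = -9480 + 437175 = 427695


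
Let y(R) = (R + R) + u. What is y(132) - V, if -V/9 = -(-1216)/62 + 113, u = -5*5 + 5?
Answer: 44563/31 ≈ 1437.5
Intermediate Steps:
u = -20 (u = -25 + 5 = -20)
y(R) = -20 + 2*R (y(R) = (R + R) - 20 = 2*R - 20 = -20 + 2*R)
V = -36999/31 (V = -9*(-(-1216)/62 + 113) = -9*(-64*(-19/62) + 113) = -9*(608/31 + 113) = -9*4111/31 = -36999/31 ≈ -1193.5)
y(132) - V = (-20 + 2*132) - 1*(-36999/31) = (-20 + 264) + 36999/31 = 244 + 36999/31 = 44563/31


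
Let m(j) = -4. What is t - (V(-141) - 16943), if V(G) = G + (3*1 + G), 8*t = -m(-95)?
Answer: 34445/2 ≈ 17223.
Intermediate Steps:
t = ½ (t = (-1*(-4))/8 = (⅛)*4 = ½ ≈ 0.50000)
V(G) = 3 + 2*G (V(G) = G + (3 + G) = 3 + 2*G)
t - (V(-141) - 16943) = ½ - ((3 + 2*(-141)) - 16943) = ½ - ((3 - 282) - 16943) = ½ - (-279 - 16943) = ½ - 1*(-17222) = ½ + 17222 = 34445/2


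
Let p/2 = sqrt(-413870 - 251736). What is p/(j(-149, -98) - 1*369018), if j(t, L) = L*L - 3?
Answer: -2*I*sqrt(665606)/359417 ≈ -0.0045398*I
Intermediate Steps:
j(t, L) = -3 + L**2 (j(t, L) = L**2 - 3 = -3 + L**2)
p = 2*I*sqrt(665606) (p = 2*sqrt(-413870 - 251736) = 2*sqrt(-665606) = 2*(I*sqrt(665606)) = 2*I*sqrt(665606) ≈ 1631.7*I)
p/(j(-149, -98) - 1*369018) = (2*I*sqrt(665606))/((-3 + (-98)**2) - 1*369018) = (2*I*sqrt(665606))/((-3 + 9604) - 369018) = (2*I*sqrt(665606))/(9601 - 369018) = (2*I*sqrt(665606))/(-359417) = (2*I*sqrt(665606))*(-1/359417) = -2*I*sqrt(665606)/359417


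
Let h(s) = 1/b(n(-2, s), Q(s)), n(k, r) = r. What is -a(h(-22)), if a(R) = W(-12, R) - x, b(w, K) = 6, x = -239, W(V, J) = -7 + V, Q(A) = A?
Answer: -220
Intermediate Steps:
h(s) = ⅙ (h(s) = 1/6 = ⅙)
a(R) = 220 (a(R) = (-7 - 12) - 1*(-239) = -19 + 239 = 220)
-a(h(-22)) = -1*220 = -220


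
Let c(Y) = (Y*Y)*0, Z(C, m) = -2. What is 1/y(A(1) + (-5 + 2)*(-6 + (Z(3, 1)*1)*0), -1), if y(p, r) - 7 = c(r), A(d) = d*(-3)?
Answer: ⅐ ≈ 0.14286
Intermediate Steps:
A(d) = -3*d
c(Y) = 0 (c(Y) = Y²*0 = 0)
y(p, r) = 7 (y(p, r) = 7 + 0 = 7)
1/y(A(1) + (-5 + 2)*(-6 + (Z(3, 1)*1)*0), -1) = 1/7 = ⅐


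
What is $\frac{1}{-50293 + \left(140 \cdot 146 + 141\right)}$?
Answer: $- \frac{1}{29712} \approx -3.3656 \cdot 10^{-5}$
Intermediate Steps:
$\frac{1}{-50293 + \left(140 \cdot 146 + 141\right)} = \frac{1}{-50293 + \left(20440 + 141\right)} = \frac{1}{-50293 + 20581} = \frac{1}{-29712} = - \frac{1}{29712}$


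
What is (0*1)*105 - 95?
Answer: -95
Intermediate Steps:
(0*1)*105 - 95 = 0*105 - 95 = 0 - 95 = -95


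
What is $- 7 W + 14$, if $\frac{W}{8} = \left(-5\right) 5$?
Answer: $1414$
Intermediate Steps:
$W = -200$ ($W = 8 \left(\left(-5\right) 5\right) = 8 \left(-25\right) = -200$)
$- 7 W + 14 = \left(-7\right) \left(-200\right) + 14 = 1400 + 14 = 1414$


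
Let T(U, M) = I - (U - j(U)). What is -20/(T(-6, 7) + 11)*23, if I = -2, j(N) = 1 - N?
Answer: -230/11 ≈ -20.909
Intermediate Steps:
T(U, M) = -1 - 2*U (T(U, M) = -2 - (U - (1 - U)) = -2 - (U + (-1 + U)) = -2 - (-1 + 2*U) = -2 + (1 - 2*U) = -1 - 2*U)
-20/(T(-6, 7) + 11)*23 = -20/((-1 - 2*(-6)) + 11)*23 = -20/((-1 + 12) + 11)*23 = -20/(11 + 11)*23 = -20/22*23 = -20*1/22*23 = -10/11*23 = -230/11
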